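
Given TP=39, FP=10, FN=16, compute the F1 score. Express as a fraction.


Precision = 39/49 = 39/49. Recall = 39/55 = 39/55. F1 = 2*P*R/(P+R) = 3/4.

3/4


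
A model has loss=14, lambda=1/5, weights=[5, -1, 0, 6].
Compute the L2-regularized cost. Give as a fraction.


L2 sq norm = sum(w^2) = 62. J = 14 + 1/5 * 62 = 132/5.

132/5


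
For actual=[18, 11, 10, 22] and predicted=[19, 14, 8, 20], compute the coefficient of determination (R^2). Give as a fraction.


Mean(y) = 61/4. SS_res = 18. SS_tot = 395/4. R^2 = 1 - 18/(395/4) = 323/395.

323/395


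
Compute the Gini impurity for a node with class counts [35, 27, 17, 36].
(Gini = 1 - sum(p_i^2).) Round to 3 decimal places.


Total = 115. Proportions: 35/115, 27/115, 17/115, 36/115. sum(p_i^2) = 0.2676. Gini = 1 - 0.2676 = 0.7324, which rounds to 0.732.

0.732


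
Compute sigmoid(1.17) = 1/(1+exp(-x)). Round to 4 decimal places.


sigma(1.17) = 1/(1+e^(-1.17)) = 1/(1+0.310367) = 1/1.310367 = 0.7631.

0.7631


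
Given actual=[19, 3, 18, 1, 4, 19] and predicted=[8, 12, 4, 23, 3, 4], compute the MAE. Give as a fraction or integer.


MAE = (1/6) * (|19-8|=11 + |3-12|=9 + |18-4|=14 + |1-23|=22 + |4-3|=1 + |19-4|=15). Sum = 72. MAE = 12.

12


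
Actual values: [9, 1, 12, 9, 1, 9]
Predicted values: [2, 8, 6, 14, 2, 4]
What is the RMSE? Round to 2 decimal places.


MSE = 30.8333. RMSE = sqrt(30.8333) = 5.55.

5.55


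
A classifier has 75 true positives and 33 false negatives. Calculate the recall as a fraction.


Recall = TP / (TP + FN) = 75 / 108 = 25/36.

25/36


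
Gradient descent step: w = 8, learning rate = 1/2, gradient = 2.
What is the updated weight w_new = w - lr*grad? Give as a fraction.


w_new = 8 - 1/2 * 2 = 8 - 1 = 7.

7


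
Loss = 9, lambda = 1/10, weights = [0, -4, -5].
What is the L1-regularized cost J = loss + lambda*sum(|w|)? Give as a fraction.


L1 norm = sum(|w|) = 9. J = 9 + 1/10 * 9 = 99/10.

99/10


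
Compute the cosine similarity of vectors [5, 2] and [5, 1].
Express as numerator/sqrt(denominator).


dot = 27. |a|^2 = 29, |b|^2 = 26. cos = 27/sqrt(754).

27/sqrt(754)


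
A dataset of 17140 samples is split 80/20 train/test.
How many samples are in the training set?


Test set = 17140 * 20% = 3428. Training set = 17140 - 3428 = 13712.

13712


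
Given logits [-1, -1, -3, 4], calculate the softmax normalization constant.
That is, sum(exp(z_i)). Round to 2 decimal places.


Denom = e^-1=0.3679 + e^-1=0.3679 + e^-3=0.0498 + e^4=54.5982. Sum = 55.3838, which rounds to 55.38.

55.38


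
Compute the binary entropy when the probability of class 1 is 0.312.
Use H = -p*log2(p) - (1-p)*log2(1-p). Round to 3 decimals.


H = -0.312*log2(0.312) - 0.688*log2(0.688) = 0.895.

0.895


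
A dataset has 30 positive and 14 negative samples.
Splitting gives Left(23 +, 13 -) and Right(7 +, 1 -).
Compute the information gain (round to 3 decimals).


H(parent) = 0.9024. H(left) = 0.9436, H(right) = 0.5436. Weighted = (36/44)*0.9436 + (8/44)*0.5436 = 0.8709. IG = 0.9024 - 0.8709 = 0.0315, which rounds to 0.032.

0.032


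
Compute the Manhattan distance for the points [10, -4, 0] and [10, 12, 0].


d = sum of absolute differences: |10-10|=0 + |-4-12|=16 + |0-0|=0 = 16.

16


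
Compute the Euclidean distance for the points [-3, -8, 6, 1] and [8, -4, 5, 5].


d = sqrt(sum of squared differences). (-3-8)^2=121, (-8--4)^2=16, (6-5)^2=1, (1-5)^2=16. Sum = 154.

sqrt(154)


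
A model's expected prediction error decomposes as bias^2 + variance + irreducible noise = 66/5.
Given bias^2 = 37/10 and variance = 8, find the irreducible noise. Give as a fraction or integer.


Total error = bias^2 + variance + irreducible noise. So irreducible noise = 66/5 - 37/10 - 8 = 3/2.

3/2


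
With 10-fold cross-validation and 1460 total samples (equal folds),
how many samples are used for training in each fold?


Each validation fold has 1460/10 = 146 samples. Training set = 1460 - 146 = 1314.

1314


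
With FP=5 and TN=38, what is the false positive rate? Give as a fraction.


FPR = FP / (FP + TN) = 5 / 43 = 5/43.

5/43


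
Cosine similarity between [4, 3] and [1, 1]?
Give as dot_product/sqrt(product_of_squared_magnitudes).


dot = 7. |a|^2 = 25, |b|^2 = 2. cos = 7/sqrt(50).

7/sqrt(50)


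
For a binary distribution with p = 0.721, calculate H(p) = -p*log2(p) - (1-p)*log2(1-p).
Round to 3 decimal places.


H = -0.721*log2(0.721) - 0.279*log2(0.279) = 0.854.

0.854


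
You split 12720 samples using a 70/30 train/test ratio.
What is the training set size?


Test set = 12720 * 30% = 3816. Training set = 12720 - 3816 = 8904.

8904


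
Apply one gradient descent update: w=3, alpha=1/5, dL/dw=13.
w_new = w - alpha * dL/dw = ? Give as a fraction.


w_new = 3 - 1/5 * 13 = 3 - 13/5 = 2/5.

2/5


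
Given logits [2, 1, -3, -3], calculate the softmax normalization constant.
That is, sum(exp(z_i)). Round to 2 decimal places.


Denom = e^2=7.3891 + e^1=2.7183 + e^-3=0.0498 + e^-3=0.0498. Sum = 10.2070, which rounds to 10.21.

10.21


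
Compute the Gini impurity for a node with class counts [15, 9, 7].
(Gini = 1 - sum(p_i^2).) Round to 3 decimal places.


Total = 31. Proportions: 15/31, 9/31, 7/31. sum(p_i^2) = 0.3694. Gini = 1 - 0.3694 = 0.6306, which rounds to 0.631.

0.631


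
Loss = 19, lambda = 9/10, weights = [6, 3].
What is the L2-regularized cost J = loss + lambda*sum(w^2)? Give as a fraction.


L2 sq norm = sum(w^2) = 45. J = 19 + 9/10 * 45 = 119/2.

119/2


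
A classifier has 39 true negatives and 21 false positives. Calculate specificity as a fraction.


Specificity = TN / (TN + FP) = 39 / 60 = 13/20.

13/20


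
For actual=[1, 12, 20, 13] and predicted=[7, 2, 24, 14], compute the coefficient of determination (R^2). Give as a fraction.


Mean(y) = 23/2. SS_res = 153. SS_tot = 185. R^2 = 1 - 153/(185) = 32/185.

32/185


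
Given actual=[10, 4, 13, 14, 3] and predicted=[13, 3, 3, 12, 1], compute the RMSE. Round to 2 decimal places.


MSE = 23.6000. RMSE = sqrt(23.6000) = 4.86.

4.86


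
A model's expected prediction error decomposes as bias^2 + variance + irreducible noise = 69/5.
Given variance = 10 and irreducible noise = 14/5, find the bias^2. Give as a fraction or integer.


Total error = bias^2 + variance + irreducible noise. So bias^2 = 69/5 - 10 - 14/5 = 1.

1


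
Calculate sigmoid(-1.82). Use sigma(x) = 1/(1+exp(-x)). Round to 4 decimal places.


sigma(-1.82) = 1/(1+e^(1.82)) = 1/(1+6.171858) = 1/7.171858 = 0.1394.

0.1394


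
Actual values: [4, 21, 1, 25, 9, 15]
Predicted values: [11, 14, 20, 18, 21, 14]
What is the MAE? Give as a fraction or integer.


MAE = (1/6) * (|4-11|=7 + |21-14|=7 + |1-20|=19 + |25-18|=7 + |9-21|=12 + |15-14|=1). Sum = 53. MAE = 53/6.

53/6


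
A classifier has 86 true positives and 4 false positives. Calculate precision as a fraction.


Precision = TP / (TP + FP) = 86 / 90 = 43/45.

43/45


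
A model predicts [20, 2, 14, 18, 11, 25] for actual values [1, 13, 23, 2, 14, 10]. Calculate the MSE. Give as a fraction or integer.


MSE = (1/6) * ((1-20)^2=361 + (13-2)^2=121 + (23-14)^2=81 + (2-18)^2=256 + (14-11)^2=9 + (10-25)^2=225). Sum = 1053. MSE = 351/2.

351/2


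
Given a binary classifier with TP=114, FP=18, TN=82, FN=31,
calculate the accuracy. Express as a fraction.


Accuracy = (TP + TN) / (TP + TN + FP + FN) = (114 + 82) / 245 = 4/5.

4/5


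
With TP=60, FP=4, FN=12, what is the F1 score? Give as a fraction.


Precision = 60/64 = 15/16. Recall = 60/72 = 5/6. F1 = 2*P*R/(P+R) = 15/17.

15/17


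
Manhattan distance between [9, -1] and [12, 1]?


d = sum of absolute differences: |9-12|=3 + |-1-1|=2 = 5.

5


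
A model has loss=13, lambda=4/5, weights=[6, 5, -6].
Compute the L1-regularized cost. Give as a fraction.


L1 norm = sum(|w|) = 17. J = 13 + 4/5 * 17 = 133/5.

133/5


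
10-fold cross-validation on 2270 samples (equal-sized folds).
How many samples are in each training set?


Each validation fold has 2270/10 = 227 samples. Training set = 2270 - 227 = 2043.

2043


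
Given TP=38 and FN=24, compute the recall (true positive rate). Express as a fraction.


Recall = TP / (TP + FN) = 38 / 62 = 19/31.

19/31


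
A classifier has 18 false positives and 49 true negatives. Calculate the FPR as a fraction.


FPR = FP / (FP + TN) = 18 / 67 = 18/67.

18/67


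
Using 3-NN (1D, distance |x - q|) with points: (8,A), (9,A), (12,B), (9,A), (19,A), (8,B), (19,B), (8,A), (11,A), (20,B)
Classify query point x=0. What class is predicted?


Distances: |8-0|=8, |9-0|=9, |12-0|=12, |9-0|=9, |19-0|=19, |8-0|=8, |19-0|=19, |8-0|=8, |11-0|=11, |20-0|=20. 3 nearest: (8,A), (8,A), (8,B). Counts: {'A': 2, 'B': 1}. Majority class: A.

A


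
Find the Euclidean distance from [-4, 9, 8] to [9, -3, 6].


d = sqrt(sum of squared differences). (-4-9)^2=169, (9--3)^2=144, (8-6)^2=4. Sum = 317.

sqrt(317)


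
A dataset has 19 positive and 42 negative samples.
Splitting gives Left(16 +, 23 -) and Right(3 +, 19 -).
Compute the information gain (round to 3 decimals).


H(parent) = 0.8949. H(left) = 0.9766, H(right) = 0.5746. Weighted = (39/61)*0.9766 + (22/61)*0.5746 = 0.8316. IG = 0.8949 - 0.8316 = 0.0633, which rounds to 0.063.

0.063


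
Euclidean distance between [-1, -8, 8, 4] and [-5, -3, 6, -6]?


d = sqrt(sum of squared differences). (-1--5)^2=16, (-8--3)^2=25, (8-6)^2=4, (4--6)^2=100. Sum = 145.

sqrt(145)


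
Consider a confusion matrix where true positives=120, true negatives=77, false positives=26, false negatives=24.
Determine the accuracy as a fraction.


Accuracy = (TP + TN) / (TP + TN + FP + FN) = (120 + 77) / 247 = 197/247.

197/247


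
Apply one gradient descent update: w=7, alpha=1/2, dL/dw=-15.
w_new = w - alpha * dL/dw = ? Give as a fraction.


w_new = 7 - 1/2 * -15 = 7 - -15/2 = 29/2.

29/2


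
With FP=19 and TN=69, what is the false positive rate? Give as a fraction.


FPR = FP / (FP + TN) = 19 / 88 = 19/88.

19/88


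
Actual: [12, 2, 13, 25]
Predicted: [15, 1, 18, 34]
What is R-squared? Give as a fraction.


Mean(y) = 13. SS_res = 116. SS_tot = 266. R^2 = 1 - 116/(266) = 75/133.

75/133


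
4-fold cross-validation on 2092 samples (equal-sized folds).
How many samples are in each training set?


Each validation fold has 2092/4 = 523 samples. Training set = 2092 - 523 = 1569.

1569


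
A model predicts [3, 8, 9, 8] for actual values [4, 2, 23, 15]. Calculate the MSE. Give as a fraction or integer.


MSE = (1/4) * ((4-3)^2=1 + (2-8)^2=36 + (23-9)^2=196 + (15-8)^2=49). Sum = 282. MSE = 141/2.

141/2


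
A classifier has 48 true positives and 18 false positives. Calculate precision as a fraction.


Precision = TP / (TP + FP) = 48 / 66 = 8/11.

8/11


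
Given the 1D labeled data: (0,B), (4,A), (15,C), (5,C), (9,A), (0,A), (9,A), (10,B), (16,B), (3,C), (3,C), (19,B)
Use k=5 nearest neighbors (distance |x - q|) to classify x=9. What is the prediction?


Distances: |0-9|=9, |4-9|=5, |15-9|=6, |5-9|=4, |9-9|=0, |0-9|=9, |9-9|=0, |10-9|=1, |16-9|=7, |3-9|=6, |3-9|=6, |19-9|=10. 5 nearest: (9,A), (9,A), (10,B), (5,C), (4,A). Counts: {'A': 3, 'B': 1, 'C': 1}. Majority class: A.

A


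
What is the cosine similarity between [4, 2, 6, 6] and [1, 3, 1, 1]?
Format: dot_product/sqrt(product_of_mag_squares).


dot = 22. |a|^2 = 92, |b|^2 = 12. cos = 22/sqrt(1104).

22/sqrt(1104)


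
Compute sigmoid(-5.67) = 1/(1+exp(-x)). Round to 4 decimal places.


sigma(-5.67) = 1/(1+e^(5.67)) = 1/(1+290.034534) = 1/291.034534 = 0.0034.

0.0034


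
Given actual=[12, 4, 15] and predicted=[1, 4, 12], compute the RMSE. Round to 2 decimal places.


MSE = 43.3333. RMSE = sqrt(43.3333) = 6.58.

6.58


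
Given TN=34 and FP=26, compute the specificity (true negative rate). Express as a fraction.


Specificity = TN / (TN + FP) = 34 / 60 = 17/30.

17/30


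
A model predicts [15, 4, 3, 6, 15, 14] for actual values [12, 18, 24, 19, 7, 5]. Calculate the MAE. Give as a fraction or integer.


MAE = (1/6) * (|12-15|=3 + |18-4|=14 + |24-3|=21 + |19-6|=13 + |7-15|=8 + |5-14|=9). Sum = 68. MAE = 34/3.

34/3


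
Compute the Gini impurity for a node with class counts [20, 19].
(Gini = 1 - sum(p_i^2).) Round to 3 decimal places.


Total = 39. Proportions: 20/39, 19/39. sum(p_i^2) = 0.5003. Gini = 1 - 0.5003 = 0.4997, which rounds to 0.500.

0.500


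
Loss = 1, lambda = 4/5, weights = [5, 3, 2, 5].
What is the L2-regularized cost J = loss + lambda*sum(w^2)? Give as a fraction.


L2 sq norm = sum(w^2) = 63. J = 1 + 4/5 * 63 = 257/5.

257/5


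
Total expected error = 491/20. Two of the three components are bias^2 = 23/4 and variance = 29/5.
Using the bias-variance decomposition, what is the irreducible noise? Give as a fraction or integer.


Total error = bias^2 + variance + irreducible noise. So irreducible noise = 491/20 - 23/4 - 29/5 = 13.

13


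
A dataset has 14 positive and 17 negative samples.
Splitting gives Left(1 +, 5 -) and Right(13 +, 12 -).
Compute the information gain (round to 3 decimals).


H(parent) = 0.9932. H(left) = 0.6500, H(right) = 0.9988. Weighted = (6/31)*0.6500 + (25/31)*0.9988 = 0.9313. IG = 0.9932 - 0.9313 = 0.0619, which rounds to 0.062.

0.062


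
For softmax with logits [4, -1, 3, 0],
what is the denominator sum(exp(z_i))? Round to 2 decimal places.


Denom = e^4=54.5982 + e^-1=0.3679 + e^3=20.0855 + e^0=1.0000. Sum = 76.0516, which rounds to 76.05.

76.05


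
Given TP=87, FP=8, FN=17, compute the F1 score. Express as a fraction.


Precision = 87/95 = 87/95. Recall = 87/104 = 87/104. F1 = 2*P*R/(P+R) = 174/199.

174/199


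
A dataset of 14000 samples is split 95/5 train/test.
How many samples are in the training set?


Test set = 14000 * 5% = 700. Training set = 14000 - 700 = 13300.

13300


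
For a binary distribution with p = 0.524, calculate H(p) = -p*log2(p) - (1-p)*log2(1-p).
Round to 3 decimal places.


H = -0.524*log2(0.524) - 0.476*log2(0.476) = 0.998.

0.998


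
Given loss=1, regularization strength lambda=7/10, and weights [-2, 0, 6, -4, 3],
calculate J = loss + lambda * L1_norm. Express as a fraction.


L1 norm = sum(|w|) = 15. J = 1 + 7/10 * 15 = 23/2.

23/2


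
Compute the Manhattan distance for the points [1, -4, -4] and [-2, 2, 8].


d = sum of absolute differences: |1--2|=3 + |-4-2|=6 + |-4-8|=12 = 21.

21


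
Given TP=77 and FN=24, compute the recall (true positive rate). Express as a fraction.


Recall = TP / (TP + FN) = 77 / 101 = 77/101.

77/101


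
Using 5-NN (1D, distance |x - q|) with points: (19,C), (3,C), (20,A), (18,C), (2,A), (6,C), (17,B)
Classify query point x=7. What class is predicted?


Distances: |19-7|=12, |3-7|=4, |20-7|=13, |18-7|=11, |2-7|=5, |6-7|=1, |17-7|=10. 5 nearest: (6,C), (3,C), (2,A), (17,B), (18,C). Counts: {'C': 3, 'A': 1, 'B': 1}. Majority class: C.

C


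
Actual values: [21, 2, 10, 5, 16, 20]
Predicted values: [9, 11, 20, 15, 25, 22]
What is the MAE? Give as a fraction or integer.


MAE = (1/6) * (|21-9|=12 + |2-11|=9 + |10-20|=10 + |5-15|=10 + |16-25|=9 + |20-22|=2). Sum = 52. MAE = 26/3.

26/3


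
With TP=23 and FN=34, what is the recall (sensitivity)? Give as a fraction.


Recall = TP / (TP + FN) = 23 / 57 = 23/57.

23/57


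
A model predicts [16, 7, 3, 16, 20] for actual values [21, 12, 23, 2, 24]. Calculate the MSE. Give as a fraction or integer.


MSE = (1/5) * ((21-16)^2=25 + (12-7)^2=25 + (23-3)^2=400 + (2-16)^2=196 + (24-20)^2=16). Sum = 662. MSE = 662/5.

662/5


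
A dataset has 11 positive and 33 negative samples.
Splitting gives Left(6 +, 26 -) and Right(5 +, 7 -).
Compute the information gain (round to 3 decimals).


H(parent) = 0.8113. H(left) = 0.6962, H(right) = 0.9799. Weighted = (32/44)*0.6962 + (12/44)*0.9799 = 0.7736. IG = 0.8113 - 0.7736 = 0.0377, which rounds to 0.038.

0.038


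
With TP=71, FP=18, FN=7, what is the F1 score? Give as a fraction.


Precision = 71/89 = 71/89. Recall = 71/78 = 71/78. F1 = 2*P*R/(P+R) = 142/167.

142/167


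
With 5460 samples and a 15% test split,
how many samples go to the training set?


Test set = 5460 * 15% = 819. Training set = 5460 - 819 = 4641.

4641


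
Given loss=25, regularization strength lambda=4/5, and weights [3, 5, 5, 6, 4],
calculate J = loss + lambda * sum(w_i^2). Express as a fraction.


L2 sq norm = sum(w^2) = 111. J = 25 + 4/5 * 111 = 569/5.

569/5


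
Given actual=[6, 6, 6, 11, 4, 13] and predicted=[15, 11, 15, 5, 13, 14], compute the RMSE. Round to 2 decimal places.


MSE = 50.8333. RMSE = sqrt(50.8333) = 7.13.

7.13


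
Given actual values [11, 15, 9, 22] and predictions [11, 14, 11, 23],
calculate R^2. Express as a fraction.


Mean(y) = 57/4. SS_res = 6. SS_tot = 395/4. R^2 = 1 - 6/(395/4) = 371/395.

371/395


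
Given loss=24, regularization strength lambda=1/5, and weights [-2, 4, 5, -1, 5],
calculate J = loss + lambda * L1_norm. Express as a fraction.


L1 norm = sum(|w|) = 17. J = 24 + 1/5 * 17 = 137/5.

137/5


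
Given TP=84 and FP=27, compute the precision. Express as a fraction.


Precision = TP / (TP + FP) = 84 / 111 = 28/37.

28/37


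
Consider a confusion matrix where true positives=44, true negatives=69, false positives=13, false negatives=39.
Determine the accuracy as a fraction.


Accuracy = (TP + TN) / (TP + TN + FP + FN) = (44 + 69) / 165 = 113/165.

113/165


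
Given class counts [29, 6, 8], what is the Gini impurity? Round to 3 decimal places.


Total = 43. Proportions: 29/43, 6/43, 8/43. sum(p_i^2) = 0.5089. Gini = 1 - 0.5089 = 0.4911, which rounds to 0.491.

0.491


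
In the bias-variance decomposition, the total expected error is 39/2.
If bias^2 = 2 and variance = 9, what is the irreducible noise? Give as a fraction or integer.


Total error = bias^2 + variance + irreducible noise. So irreducible noise = 39/2 - 2 - 9 = 17/2.

17/2


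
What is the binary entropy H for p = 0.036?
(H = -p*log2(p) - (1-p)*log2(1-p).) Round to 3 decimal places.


H = -0.036*log2(0.036) - 0.964*log2(0.964) = 0.224.

0.224


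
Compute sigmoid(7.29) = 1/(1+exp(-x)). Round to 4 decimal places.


sigma(7.29) = 1/(1+e^(-7.29)) = 1/(1+0.000682) = 1/1.000682 = 0.9993.

0.9993


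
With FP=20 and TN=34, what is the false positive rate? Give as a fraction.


FPR = FP / (FP + TN) = 20 / 54 = 10/27.

10/27


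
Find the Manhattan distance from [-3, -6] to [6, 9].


d = sum of absolute differences: |-3-6|=9 + |-6-9|=15 = 24.

24


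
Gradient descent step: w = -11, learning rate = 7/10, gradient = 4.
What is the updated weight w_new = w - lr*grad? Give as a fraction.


w_new = -11 - 7/10 * 4 = -11 - 14/5 = -69/5.

-69/5


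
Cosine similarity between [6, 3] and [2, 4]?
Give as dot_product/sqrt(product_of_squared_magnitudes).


dot = 24. |a|^2 = 45, |b|^2 = 20. cos = 24/sqrt(900).

24/sqrt(900)


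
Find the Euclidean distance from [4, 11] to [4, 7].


d = sqrt(sum of squared differences). (4-4)^2=0, (11-7)^2=16. Sum = 16.

4


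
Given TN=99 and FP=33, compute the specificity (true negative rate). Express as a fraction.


Specificity = TN / (TN + FP) = 99 / 132 = 3/4.

3/4


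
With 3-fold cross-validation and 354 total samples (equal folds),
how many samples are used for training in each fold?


Each validation fold has 354/3 = 118 samples. Training set = 354 - 118 = 236.

236


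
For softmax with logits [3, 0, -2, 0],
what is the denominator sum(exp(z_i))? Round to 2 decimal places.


Denom = e^3=20.0855 + e^0=1.0000 + e^-2=0.1353 + e^0=1.0000. Sum = 22.2208, which rounds to 22.22.

22.22


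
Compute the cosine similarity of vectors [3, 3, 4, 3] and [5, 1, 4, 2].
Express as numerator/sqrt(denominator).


dot = 40. |a|^2 = 43, |b|^2 = 46. cos = 40/sqrt(1978).

40/sqrt(1978)


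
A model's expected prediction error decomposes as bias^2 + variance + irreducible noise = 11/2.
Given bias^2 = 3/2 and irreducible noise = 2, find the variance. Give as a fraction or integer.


Total error = bias^2 + variance + irreducible noise. So variance = 11/2 - 3/2 - 2 = 2.

2


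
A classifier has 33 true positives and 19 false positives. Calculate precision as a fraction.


Precision = TP / (TP + FP) = 33 / 52 = 33/52.

33/52


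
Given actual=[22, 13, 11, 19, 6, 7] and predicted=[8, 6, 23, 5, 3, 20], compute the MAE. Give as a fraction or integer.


MAE = (1/6) * (|22-8|=14 + |13-6|=7 + |11-23|=12 + |19-5|=14 + |6-3|=3 + |7-20|=13). Sum = 63. MAE = 21/2.

21/2


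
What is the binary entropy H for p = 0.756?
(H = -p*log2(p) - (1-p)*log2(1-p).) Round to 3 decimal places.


H = -0.756*log2(0.756) - 0.244*log2(0.244) = 0.802.

0.802


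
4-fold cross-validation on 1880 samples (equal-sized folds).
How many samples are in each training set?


Each validation fold has 1880/4 = 470 samples. Training set = 1880 - 470 = 1410.

1410


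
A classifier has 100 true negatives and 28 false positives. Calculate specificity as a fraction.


Specificity = TN / (TN + FP) = 100 / 128 = 25/32.

25/32


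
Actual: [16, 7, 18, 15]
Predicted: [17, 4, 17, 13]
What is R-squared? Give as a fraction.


Mean(y) = 14. SS_res = 15. SS_tot = 70. R^2 = 1 - 15/(70) = 11/14.

11/14


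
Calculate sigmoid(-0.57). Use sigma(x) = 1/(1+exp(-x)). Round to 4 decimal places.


sigma(-0.57) = 1/(1+e^(0.57)) = 1/(1+1.768267) = 1/2.768267 = 0.3612.

0.3612


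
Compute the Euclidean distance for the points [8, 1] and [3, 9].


d = sqrt(sum of squared differences). (8-3)^2=25, (1-9)^2=64. Sum = 89.

sqrt(89)


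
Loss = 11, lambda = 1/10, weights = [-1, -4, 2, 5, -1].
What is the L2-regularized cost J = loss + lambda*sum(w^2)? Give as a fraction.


L2 sq norm = sum(w^2) = 47. J = 11 + 1/10 * 47 = 157/10.

157/10


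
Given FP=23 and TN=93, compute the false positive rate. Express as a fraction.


FPR = FP / (FP + TN) = 23 / 116 = 23/116.

23/116


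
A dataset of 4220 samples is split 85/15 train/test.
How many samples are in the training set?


Test set = 4220 * 15% = 633. Training set = 4220 - 633 = 3587.

3587


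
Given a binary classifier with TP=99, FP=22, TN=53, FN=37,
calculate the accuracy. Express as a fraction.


Accuracy = (TP + TN) / (TP + TN + FP + FN) = (99 + 53) / 211 = 152/211.

152/211


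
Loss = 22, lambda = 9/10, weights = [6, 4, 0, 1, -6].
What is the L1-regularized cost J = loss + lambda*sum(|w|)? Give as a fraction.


L1 norm = sum(|w|) = 17. J = 22 + 9/10 * 17 = 373/10.

373/10


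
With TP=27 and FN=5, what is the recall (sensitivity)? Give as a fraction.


Recall = TP / (TP + FN) = 27 / 32 = 27/32.

27/32


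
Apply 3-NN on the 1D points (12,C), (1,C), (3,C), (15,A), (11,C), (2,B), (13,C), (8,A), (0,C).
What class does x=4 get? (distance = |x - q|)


Distances: |12-4|=8, |1-4|=3, |3-4|=1, |15-4|=11, |11-4|=7, |2-4|=2, |13-4|=9, |8-4|=4, |0-4|=4. 3 nearest: (3,C), (2,B), (1,C). Counts: {'C': 2, 'B': 1}. Majority class: C.

C


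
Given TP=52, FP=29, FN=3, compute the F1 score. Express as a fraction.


Precision = 52/81 = 52/81. Recall = 52/55 = 52/55. F1 = 2*P*R/(P+R) = 13/17.

13/17


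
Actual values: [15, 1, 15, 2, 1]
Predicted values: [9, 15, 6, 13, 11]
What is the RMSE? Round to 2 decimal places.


MSE = 106.8000. RMSE = sqrt(106.8000) = 10.33.

10.33


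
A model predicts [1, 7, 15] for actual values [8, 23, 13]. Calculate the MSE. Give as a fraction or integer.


MSE = (1/3) * ((8-1)^2=49 + (23-7)^2=256 + (13-15)^2=4). Sum = 309. MSE = 103.

103


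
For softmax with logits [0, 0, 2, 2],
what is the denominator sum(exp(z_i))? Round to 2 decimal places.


Denom = e^0=1.0000 + e^0=1.0000 + e^2=7.3891 + e^2=7.3891. Sum = 16.7782, which rounds to 16.78.

16.78


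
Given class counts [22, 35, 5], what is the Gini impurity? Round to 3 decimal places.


Total = 62. Proportions: 22/62, 35/62, 5/62. sum(p_i^2) = 0.4511. Gini = 1 - 0.4511 = 0.5489, which rounds to 0.549.

0.549


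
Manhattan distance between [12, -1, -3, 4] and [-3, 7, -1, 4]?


d = sum of absolute differences: |12--3|=15 + |-1-7|=8 + |-3--1|=2 + |4-4|=0 = 25.

25


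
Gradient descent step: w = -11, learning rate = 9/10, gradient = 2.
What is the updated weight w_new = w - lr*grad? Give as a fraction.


w_new = -11 - 9/10 * 2 = -11 - 9/5 = -64/5.

-64/5


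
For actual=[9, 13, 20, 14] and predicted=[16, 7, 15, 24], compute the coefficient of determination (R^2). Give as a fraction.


Mean(y) = 14. SS_res = 210. SS_tot = 62. R^2 = 1 - 210/(62) = -74/31.

-74/31


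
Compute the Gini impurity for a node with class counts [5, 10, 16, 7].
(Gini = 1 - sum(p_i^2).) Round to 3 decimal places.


Total = 38. Proportions: 5/38, 10/38, 16/38, 7/38. sum(p_i^2) = 0.2978. Gini = 1 - 0.2978 = 0.7022, which rounds to 0.702.

0.702


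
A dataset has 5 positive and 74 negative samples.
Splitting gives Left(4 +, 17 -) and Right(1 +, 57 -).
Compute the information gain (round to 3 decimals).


H(parent) = 0.3404. H(left) = 0.7025, H(right) = 0.1257. Weighted = (21/79)*0.7025 + (58/79)*0.1257 = 0.2790. IG = 0.3404 - 0.2790 = 0.0614, which rounds to 0.061.

0.061


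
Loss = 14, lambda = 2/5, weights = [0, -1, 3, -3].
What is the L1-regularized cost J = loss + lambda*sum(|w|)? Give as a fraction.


L1 norm = sum(|w|) = 7. J = 14 + 2/5 * 7 = 84/5.

84/5


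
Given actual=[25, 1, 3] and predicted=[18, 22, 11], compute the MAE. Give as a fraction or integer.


MAE = (1/3) * (|25-18|=7 + |1-22|=21 + |3-11|=8). Sum = 36. MAE = 12.

12


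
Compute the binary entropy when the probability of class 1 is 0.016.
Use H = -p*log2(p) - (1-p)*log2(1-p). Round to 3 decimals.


H = -0.016*log2(0.016) - 0.984*log2(0.984) = 0.118.

0.118


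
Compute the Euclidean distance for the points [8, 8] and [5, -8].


d = sqrt(sum of squared differences). (8-5)^2=9, (8--8)^2=256. Sum = 265.

sqrt(265)


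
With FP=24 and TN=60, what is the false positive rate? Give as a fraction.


FPR = FP / (FP + TN) = 24 / 84 = 2/7.

2/7


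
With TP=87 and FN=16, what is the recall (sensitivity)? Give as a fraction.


Recall = TP / (TP + FN) = 87 / 103 = 87/103.

87/103


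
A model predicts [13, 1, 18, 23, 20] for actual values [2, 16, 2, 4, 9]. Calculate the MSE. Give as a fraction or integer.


MSE = (1/5) * ((2-13)^2=121 + (16-1)^2=225 + (2-18)^2=256 + (4-23)^2=361 + (9-20)^2=121). Sum = 1084. MSE = 1084/5.

1084/5


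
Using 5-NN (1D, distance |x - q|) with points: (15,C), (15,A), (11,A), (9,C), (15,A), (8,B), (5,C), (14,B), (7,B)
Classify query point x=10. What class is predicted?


Distances: |15-10|=5, |15-10|=5, |11-10|=1, |9-10|=1, |15-10|=5, |8-10|=2, |5-10|=5, |14-10|=4, |7-10|=3. 5 nearest: (11,A), (9,C), (8,B), (7,B), (14,B). Counts: {'A': 1, 'C': 1, 'B': 3}. Majority class: B.

B


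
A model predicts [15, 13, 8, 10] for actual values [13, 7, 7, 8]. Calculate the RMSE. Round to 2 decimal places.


MSE = 11.2500. RMSE = sqrt(11.2500) = 3.35.

3.35


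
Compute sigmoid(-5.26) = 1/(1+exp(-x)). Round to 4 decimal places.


sigma(-5.26) = 1/(1+e^(5.26)) = 1/(1+192.481491) = 1/193.481491 = 0.0052.

0.0052


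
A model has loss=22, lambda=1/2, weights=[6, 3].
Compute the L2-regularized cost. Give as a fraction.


L2 sq norm = sum(w^2) = 45. J = 22 + 1/2 * 45 = 89/2.

89/2


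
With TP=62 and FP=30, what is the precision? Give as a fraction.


Precision = TP / (TP + FP) = 62 / 92 = 31/46.

31/46


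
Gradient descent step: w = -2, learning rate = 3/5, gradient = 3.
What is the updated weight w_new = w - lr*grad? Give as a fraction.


w_new = -2 - 3/5 * 3 = -2 - 9/5 = -19/5.

-19/5


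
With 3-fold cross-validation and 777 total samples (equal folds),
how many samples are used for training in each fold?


Each validation fold has 777/3 = 259 samples. Training set = 777 - 259 = 518.

518


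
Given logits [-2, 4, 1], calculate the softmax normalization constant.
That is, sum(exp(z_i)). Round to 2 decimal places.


Denom = e^-2=0.1353 + e^4=54.5982 + e^1=2.7183. Sum = 57.4518, which rounds to 57.45.

57.45


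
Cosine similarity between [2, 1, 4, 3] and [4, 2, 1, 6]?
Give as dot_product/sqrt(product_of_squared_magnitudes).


dot = 32. |a|^2 = 30, |b|^2 = 57. cos = 32/sqrt(1710).

32/sqrt(1710)


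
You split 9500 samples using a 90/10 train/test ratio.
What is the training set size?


Test set = 9500 * 10% = 950. Training set = 9500 - 950 = 8550.

8550


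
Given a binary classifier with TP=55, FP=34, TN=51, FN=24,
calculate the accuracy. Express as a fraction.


Accuracy = (TP + TN) / (TP + TN + FP + FN) = (55 + 51) / 164 = 53/82.

53/82


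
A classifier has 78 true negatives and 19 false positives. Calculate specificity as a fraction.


Specificity = TN / (TN + FP) = 78 / 97 = 78/97.

78/97


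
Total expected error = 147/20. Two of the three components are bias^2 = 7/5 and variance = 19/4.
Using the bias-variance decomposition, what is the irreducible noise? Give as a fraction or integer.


Total error = bias^2 + variance + irreducible noise. So irreducible noise = 147/20 - 7/5 - 19/4 = 6/5.

6/5


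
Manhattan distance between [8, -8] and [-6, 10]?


d = sum of absolute differences: |8--6|=14 + |-8-10|=18 = 32.

32


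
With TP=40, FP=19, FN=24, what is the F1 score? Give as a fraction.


Precision = 40/59 = 40/59. Recall = 40/64 = 5/8. F1 = 2*P*R/(P+R) = 80/123.

80/123


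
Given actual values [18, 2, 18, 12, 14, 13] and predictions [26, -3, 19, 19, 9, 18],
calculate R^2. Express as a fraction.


Mean(y) = 77/6. SS_res = 189. SS_tot = 1037/6. R^2 = 1 - 189/(1037/6) = -97/1037.

-97/1037


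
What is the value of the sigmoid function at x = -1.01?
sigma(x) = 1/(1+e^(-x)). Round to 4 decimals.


sigma(-1.01) = 1/(1+e^(1.01)) = 1/(1+2.745601) = 1/3.745601 = 0.2670.

0.2670


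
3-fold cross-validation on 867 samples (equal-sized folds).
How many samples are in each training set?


Each validation fold has 867/3 = 289 samples. Training set = 867 - 289 = 578.

578


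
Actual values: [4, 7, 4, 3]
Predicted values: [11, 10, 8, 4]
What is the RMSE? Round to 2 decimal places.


MSE = 18.7500. RMSE = sqrt(18.7500) = 4.33.

4.33


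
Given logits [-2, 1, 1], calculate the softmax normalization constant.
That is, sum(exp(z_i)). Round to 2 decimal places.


Denom = e^-2=0.1353 + e^1=2.7183 + e^1=2.7183. Sum = 5.5719, which rounds to 5.57.

5.57


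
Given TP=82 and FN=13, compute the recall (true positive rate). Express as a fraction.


Recall = TP / (TP + FN) = 82 / 95 = 82/95.

82/95


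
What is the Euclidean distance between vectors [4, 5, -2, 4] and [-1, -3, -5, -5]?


d = sqrt(sum of squared differences). (4--1)^2=25, (5--3)^2=64, (-2--5)^2=9, (4--5)^2=81. Sum = 179.

sqrt(179)


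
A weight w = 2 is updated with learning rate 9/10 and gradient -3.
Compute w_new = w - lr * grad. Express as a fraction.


w_new = 2 - 9/10 * -3 = 2 - -27/10 = 47/10.

47/10


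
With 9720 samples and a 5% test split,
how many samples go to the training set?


Test set = 9720 * 5% = 486. Training set = 9720 - 486 = 9234.

9234


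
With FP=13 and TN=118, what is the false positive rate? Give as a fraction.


FPR = FP / (FP + TN) = 13 / 131 = 13/131.

13/131


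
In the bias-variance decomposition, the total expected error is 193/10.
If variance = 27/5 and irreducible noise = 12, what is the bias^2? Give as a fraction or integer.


Total error = bias^2 + variance + irreducible noise. So bias^2 = 193/10 - 27/5 - 12 = 19/10.

19/10


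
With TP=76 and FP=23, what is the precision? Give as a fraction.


Precision = TP / (TP + FP) = 76 / 99 = 76/99.

76/99


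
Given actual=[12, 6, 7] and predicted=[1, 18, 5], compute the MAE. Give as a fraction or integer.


MAE = (1/3) * (|12-1|=11 + |6-18|=12 + |7-5|=2). Sum = 25. MAE = 25/3.

25/3


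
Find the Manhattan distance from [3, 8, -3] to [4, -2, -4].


d = sum of absolute differences: |3-4|=1 + |8--2|=10 + |-3--4|=1 = 12.

12


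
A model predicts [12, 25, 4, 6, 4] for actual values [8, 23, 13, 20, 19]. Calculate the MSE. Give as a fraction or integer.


MSE = (1/5) * ((8-12)^2=16 + (23-25)^2=4 + (13-4)^2=81 + (20-6)^2=196 + (19-4)^2=225). Sum = 522. MSE = 522/5.

522/5


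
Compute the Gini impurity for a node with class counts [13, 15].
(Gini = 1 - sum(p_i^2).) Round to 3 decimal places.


Total = 28. Proportions: 13/28, 15/28. sum(p_i^2) = 0.5026. Gini = 1 - 0.5026 = 0.4974, which rounds to 0.497.

0.497


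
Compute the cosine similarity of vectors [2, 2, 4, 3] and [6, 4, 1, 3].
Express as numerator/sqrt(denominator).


dot = 33. |a|^2 = 33, |b|^2 = 62. cos = 33/sqrt(2046).

33/sqrt(2046)


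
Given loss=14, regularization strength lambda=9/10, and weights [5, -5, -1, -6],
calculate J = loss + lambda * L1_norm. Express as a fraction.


L1 norm = sum(|w|) = 17. J = 14 + 9/10 * 17 = 293/10.

293/10


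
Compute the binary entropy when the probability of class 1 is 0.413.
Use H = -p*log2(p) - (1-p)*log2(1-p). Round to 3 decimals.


H = -0.413*log2(0.413) - 0.587*log2(0.587) = 0.978.

0.978


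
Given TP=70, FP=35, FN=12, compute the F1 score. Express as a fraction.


Precision = 70/105 = 2/3. Recall = 70/82 = 35/41. F1 = 2*P*R/(P+R) = 140/187.

140/187


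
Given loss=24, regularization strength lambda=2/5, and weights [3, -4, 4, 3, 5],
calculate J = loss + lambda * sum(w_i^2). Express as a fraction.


L2 sq norm = sum(w^2) = 75. J = 24 + 2/5 * 75 = 54.

54


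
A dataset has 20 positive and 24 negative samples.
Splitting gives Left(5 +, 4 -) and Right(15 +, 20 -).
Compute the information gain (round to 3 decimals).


H(parent) = 0.9940. H(left) = 0.9911, H(right) = 0.9852. Weighted = (9/44)*0.9911 + (35/44)*0.9852 = 0.9864. IG = 0.9940 - 0.9864 = 0.0076, which rounds to 0.008.

0.008


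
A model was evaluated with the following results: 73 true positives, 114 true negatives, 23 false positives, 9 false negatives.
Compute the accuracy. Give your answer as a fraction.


Accuracy = (TP + TN) / (TP + TN + FP + FN) = (73 + 114) / 219 = 187/219.

187/219


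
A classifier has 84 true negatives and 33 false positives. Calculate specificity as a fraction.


Specificity = TN / (TN + FP) = 84 / 117 = 28/39.

28/39


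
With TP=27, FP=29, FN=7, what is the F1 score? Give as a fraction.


Precision = 27/56 = 27/56. Recall = 27/34 = 27/34. F1 = 2*P*R/(P+R) = 3/5.

3/5


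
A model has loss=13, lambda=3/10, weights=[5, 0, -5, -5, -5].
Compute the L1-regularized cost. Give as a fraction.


L1 norm = sum(|w|) = 20. J = 13 + 3/10 * 20 = 19.

19


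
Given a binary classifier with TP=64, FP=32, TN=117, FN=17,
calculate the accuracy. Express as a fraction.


Accuracy = (TP + TN) / (TP + TN + FP + FN) = (64 + 117) / 230 = 181/230.

181/230


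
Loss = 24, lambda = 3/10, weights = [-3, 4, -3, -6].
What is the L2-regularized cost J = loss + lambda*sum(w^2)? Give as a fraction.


L2 sq norm = sum(w^2) = 70. J = 24 + 3/10 * 70 = 45.

45


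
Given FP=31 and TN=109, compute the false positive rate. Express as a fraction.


FPR = FP / (FP + TN) = 31 / 140 = 31/140.

31/140


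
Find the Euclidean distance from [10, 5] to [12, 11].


d = sqrt(sum of squared differences). (10-12)^2=4, (5-11)^2=36. Sum = 40.

sqrt(40)


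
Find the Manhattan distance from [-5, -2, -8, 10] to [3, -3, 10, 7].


d = sum of absolute differences: |-5-3|=8 + |-2--3|=1 + |-8-10|=18 + |10-7|=3 = 30.

30


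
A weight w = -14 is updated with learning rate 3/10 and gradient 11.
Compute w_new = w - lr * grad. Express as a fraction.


w_new = -14 - 3/10 * 11 = -14 - 33/10 = -173/10.

-173/10


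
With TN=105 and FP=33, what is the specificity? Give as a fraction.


Specificity = TN / (TN + FP) = 105 / 138 = 35/46.

35/46


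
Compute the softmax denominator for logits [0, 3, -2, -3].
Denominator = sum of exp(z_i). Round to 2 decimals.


Denom = e^0=1.0000 + e^3=20.0855 + e^-2=0.1353 + e^-3=0.0498. Sum = 21.2706, which rounds to 21.27.

21.27


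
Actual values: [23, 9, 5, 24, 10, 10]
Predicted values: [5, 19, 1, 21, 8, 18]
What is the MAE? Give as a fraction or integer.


MAE = (1/6) * (|23-5|=18 + |9-19|=10 + |5-1|=4 + |24-21|=3 + |10-8|=2 + |10-18|=8). Sum = 45. MAE = 15/2.

15/2


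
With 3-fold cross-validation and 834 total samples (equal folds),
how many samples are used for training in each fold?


Each validation fold has 834/3 = 278 samples. Training set = 834 - 278 = 556.

556


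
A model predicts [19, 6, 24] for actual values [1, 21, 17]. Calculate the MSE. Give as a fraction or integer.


MSE = (1/3) * ((1-19)^2=324 + (21-6)^2=225 + (17-24)^2=49). Sum = 598. MSE = 598/3.

598/3


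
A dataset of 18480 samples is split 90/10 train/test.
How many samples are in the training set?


Test set = 18480 * 10% = 1848. Training set = 18480 - 1848 = 16632.

16632


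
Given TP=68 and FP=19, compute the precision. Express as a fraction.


Precision = TP / (TP + FP) = 68 / 87 = 68/87.

68/87


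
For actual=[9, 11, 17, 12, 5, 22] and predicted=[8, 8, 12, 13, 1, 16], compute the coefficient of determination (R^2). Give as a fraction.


Mean(y) = 38/3. SS_res = 88. SS_tot = 544/3. R^2 = 1 - 88/(544/3) = 35/68.

35/68


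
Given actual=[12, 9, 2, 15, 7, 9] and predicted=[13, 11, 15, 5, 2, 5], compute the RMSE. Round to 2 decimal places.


MSE = 52.5000. RMSE = sqrt(52.5000) = 7.25.

7.25


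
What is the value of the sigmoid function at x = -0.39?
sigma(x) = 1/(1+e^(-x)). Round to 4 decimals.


sigma(-0.39) = 1/(1+e^(0.39)) = 1/(1+1.476981) = 1/2.476981 = 0.4037.

0.4037


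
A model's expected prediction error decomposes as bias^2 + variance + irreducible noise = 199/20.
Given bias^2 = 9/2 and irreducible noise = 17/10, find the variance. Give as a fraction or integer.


Total error = bias^2 + variance + irreducible noise. So variance = 199/20 - 9/2 - 17/10 = 15/4.

15/4


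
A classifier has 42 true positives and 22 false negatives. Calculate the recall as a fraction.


Recall = TP / (TP + FN) = 42 / 64 = 21/32.

21/32


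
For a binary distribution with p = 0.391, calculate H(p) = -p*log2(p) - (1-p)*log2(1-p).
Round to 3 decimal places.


H = -0.391*log2(0.391) - 0.609*log2(0.609) = 0.965.

0.965


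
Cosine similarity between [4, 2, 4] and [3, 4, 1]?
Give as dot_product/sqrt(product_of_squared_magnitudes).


dot = 24. |a|^2 = 36, |b|^2 = 26. cos = 24/sqrt(936).

24/sqrt(936)


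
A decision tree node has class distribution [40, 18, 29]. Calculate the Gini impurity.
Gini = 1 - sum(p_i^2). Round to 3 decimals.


Total = 87. Proportions: 40/87, 18/87, 29/87. sum(p_i^2) = 0.3653. Gini = 1 - 0.3653 = 0.6347, which rounds to 0.635.

0.635


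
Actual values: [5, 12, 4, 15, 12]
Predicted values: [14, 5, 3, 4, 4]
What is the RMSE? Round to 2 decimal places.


MSE = 63.2000. RMSE = sqrt(63.2000) = 7.95.

7.95


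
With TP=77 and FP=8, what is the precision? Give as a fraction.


Precision = TP / (TP + FP) = 77 / 85 = 77/85.

77/85


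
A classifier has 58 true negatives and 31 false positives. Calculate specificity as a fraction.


Specificity = TN / (TN + FP) = 58 / 89 = 58/89.

58/89


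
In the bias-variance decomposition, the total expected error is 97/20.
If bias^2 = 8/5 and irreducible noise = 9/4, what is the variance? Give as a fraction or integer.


Total error = bias^2 + variance + irreducible noise. So variance = 97/20 - 8/5 - 9/4 = 1.

1
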